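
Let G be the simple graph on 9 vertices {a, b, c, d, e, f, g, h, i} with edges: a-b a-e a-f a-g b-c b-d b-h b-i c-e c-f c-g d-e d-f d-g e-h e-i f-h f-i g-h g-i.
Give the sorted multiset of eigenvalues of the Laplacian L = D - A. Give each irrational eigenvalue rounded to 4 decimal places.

Each diagonal entry of L is the vertex degree and each off-diagonal entry is -1 where an edge is present, 0 otherwise; in the order [a, b, c, d, e, f, g, h, i] the diagonal is [4, 5, 4, 4, 5, 5, 5, 4, 4]. L is symmetric positive semidefinite, so every eigenvalue is real and nonnegative. By the matrix-tree theorem the graph has (1/9) * product of the nonzero eigenvalues = 32000 spanning trees. The largest eigenvalue, 9, is at most the vertex count 9.

[0, 4, 4, 4, 4, 5, 5, 5, 9]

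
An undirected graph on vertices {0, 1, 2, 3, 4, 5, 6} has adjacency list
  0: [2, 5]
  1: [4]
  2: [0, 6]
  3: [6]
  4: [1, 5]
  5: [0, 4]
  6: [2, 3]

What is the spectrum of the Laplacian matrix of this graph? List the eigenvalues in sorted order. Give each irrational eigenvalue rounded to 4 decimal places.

[0, 0.1981, 0.7530, 1.5550, 2.4450, 3.2470, 3.8019]

With the vertex order [0, 1, 2, 3, 4, 5, 6], the degrees are [2, 1, 2, 1, 2, 2, 2], giving D = diag(2, 1, 2, 1, 2, 2, 2) and L = D - A. Diagonalising L (or applying a numerical eigensolver to the 7x7 matrix) gives the spectrum above.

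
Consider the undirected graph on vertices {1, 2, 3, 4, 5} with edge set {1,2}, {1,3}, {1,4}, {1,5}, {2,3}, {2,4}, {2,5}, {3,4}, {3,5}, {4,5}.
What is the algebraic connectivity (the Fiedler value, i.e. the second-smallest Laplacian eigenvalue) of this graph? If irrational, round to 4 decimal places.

With the vertex order [1, 2, 3, 4, 5], the degrees are [4, 4, 4, 4, 4], giving D = diag(4, 4, 4, 4, 4) and L = D - A. The sorted Laplacian eigenvalues are [0, 5, 5, 5, 5]; the algebraic connectivity is the second entry, 5. The eigenvalues sum to 20, which equals trace(L) = 2|E|.

5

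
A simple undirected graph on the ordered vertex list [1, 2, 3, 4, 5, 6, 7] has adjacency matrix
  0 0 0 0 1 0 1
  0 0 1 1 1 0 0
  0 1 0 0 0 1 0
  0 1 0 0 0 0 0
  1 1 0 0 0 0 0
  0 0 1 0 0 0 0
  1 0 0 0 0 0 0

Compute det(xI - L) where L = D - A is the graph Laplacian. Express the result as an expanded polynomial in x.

Each diagonal entry of L is the vertex degree and each off-diagonal entry is -1 where an edge is present, 0 otherwise; in the order [1, 2, 3, 4, 5, 6, 7] the diagonal is [2, 3, 2, 1, 2, 1, 1]. Computing det(xI - L) by cofactor expansion (or equivalently via sum-over-permutations) gives x^7 - 12x^6 + 54x^5 - 114x^4 + 115x^3 - 50x^2 + 7x. The coefficient of x^6 equals -trace(L) = -12, matching the sum of degrees. There is one zero in the spectrum, matching the 1 component. The eigenvalues sum to 12, which equals trace(L) = 2|E|.

x^7 - 12x^6 + 54x^5 - 114x^4 + 115x^3 - 50x^2 + 7x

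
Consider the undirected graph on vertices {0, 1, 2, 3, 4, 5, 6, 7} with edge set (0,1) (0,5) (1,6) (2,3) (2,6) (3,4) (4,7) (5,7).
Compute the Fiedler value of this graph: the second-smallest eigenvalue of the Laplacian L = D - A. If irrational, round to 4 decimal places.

0.5858

Reading degrees in the order [0, 1, 2, 3, 4, 5, 6, 7] gives [2, 2, 2, 2, 2, 2, 2, 2]; set D = diag(2, 2, 2, 2, 2, 2, 2, 2) and form L = D - A. The smallest Laplacian eigenvalue is always 0. The next one, lambda_2 = 0.5858, measures how hard the graph is to disconnect: larger values mean better connectivity.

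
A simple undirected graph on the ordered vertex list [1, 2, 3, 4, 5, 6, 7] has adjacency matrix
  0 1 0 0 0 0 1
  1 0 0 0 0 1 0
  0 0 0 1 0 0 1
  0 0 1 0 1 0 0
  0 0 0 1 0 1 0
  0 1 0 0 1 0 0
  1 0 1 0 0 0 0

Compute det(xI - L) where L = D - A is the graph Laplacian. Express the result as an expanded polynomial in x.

With the vertex order [1, 2, 3, 4, 5, 6, 7], the degrees are [2, 2, 2, 2, 2, 2, 2], giving D = diag(2, 2, 2, 2, 2, 2, 2) and L = D - A. Computing det(xI - L) by cofactor expansion (or equivalently via sum-over-permutations) gives x^7 - 14x^6 + 77x^5 - 210x^4 + 294x^3 - 196x^2 + 49x. Since p(0) = det(-L) = 0, x divides p(x). The eigenvalues sum to 14, which equals trace(L) = 2|E|.

x^7 - 14x^6 + 77x^5 - 210x^4 + 294x^3 - 196x^2 + 49x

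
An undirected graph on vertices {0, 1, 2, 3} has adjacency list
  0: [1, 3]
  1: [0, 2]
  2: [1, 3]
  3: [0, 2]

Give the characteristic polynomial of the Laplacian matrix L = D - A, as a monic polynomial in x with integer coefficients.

x^4 - 8x^3 + 20x^2 - 16x

With the vertex order [0, 1, 2, 3], the degrees are [2, 2, 2, 2], giving D = diag(2, 2, 2, 2) and L = D - A. L has integer entries, so p(x) = det(xI - L) has integer coefficients. Expanding the determinant yields x^4 - 8x^3 + 20x^2 - 16x. The coefficient of x^3 equals -trace(L) = -8, matching the sum of degrees.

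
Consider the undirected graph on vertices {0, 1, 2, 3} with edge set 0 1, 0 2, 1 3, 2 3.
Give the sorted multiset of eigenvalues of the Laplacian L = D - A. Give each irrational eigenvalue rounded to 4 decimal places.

With the vertex order [0, 1, 2, 3], the degrees are [2, 2, 2, 2], giving D = diag(2, 2, 2, 2) and L = D - A. Since every row of L sums to 0, the all-ones vector is in the kernel and 0 is an eigenvalue.

[0, 2, 2, 4]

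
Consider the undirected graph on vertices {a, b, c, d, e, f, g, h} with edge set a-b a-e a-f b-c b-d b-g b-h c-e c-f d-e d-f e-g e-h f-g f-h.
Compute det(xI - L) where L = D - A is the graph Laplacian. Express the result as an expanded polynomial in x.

x^8 - 30x^7 + 375x^6 - 2540x^5 + 10095x^4 - 23598x^3 + 30105x^2 - 16200x

With the vertex order [a, b, c, d, e, f, g, h], the degrees are [3, 5, 3, 3, 5, 5, 3, 3], giving D = diag(3, 5, 3, 3, 5, 5, 3, 3) and L = D - A. The eigenvalues of L are [0, 3, 3, 3, 3, 5, 5, 8]; the characteristic polynomial is the product of (x - lambda_i), which multiplies out to x^8 - 30x^7 + 375x^6 - 2540x^5 + 10095x^4 - 23598x^3 + 30105x^2 - 16200x. Since p(0) = det(-L) = 0, x divides p(x).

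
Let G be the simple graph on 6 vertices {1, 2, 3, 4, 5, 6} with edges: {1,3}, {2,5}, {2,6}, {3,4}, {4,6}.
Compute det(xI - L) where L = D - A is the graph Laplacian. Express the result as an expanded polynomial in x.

Reading degrees in the order [1, 2, 3, 4, 5, 6] gives [1, 2, 2, 2, 1, 2]; set D = diag(1, 2, 2, 2, 1, 2) and form L = D - A. Computing det(xI - L) by cofactor expansion (or equivalently via sum-over-permutations) gives x^6 - 10x^5 + 36x^4 - 56x^3 + 35x^2 - 6x. The constant term is 0 because L is singular (the all-ones vector lies in its kernel). The eigenvalues sum to 10, which equals trace(L) = 2|E|. The largest eigenvalue, 3.7321, is at most the vertex count 6.

x^6 - 10x^5 + 36x^4 - 56x^3 + 35x^2 - 6x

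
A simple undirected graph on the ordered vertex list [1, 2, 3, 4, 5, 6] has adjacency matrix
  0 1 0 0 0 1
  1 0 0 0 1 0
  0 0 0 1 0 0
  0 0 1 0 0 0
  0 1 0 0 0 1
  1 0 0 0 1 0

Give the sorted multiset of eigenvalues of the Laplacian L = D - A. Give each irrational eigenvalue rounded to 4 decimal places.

[0, 0, 2, 2, 2, 4]

With the vertex order [1, 2, 3, 4, 5, 6], the degrees are [2, 2, 1, 1, 2, 2], giving D = diag(2, 2, 1, 1, 2, 2) and L = D - A. The multiplicity of 0 as a Laplacian eigenvalue equals the number of connected components. The 2 zero eigenvalues correspond to the 2 connected components. The largest eigenvalue, 4, is at most the vertex count 6.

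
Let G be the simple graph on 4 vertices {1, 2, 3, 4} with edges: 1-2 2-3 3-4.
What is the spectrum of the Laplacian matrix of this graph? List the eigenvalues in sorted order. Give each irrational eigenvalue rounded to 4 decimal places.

[0, 0.5858, 2, 3.4142]

Each diagonal entry of L is the vertex degree and each off-diagonal entry is -1 where an edge is present, 0 otherwise; in the order [1, 2, 3, 4] the diagonal is [1, 2, 2, 1]. L is symmetric positive semidefinite, so every eigenvalue is real and nonnegative. The largest eigenvalue, 3.4142, is at most the vertex count 4.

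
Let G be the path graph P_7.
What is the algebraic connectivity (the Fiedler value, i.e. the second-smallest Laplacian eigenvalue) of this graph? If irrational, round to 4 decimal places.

0.1981

The graph has 7 vertices and degree multiset [2, 2, 2, 2, 2, 1, 1]; D is the diagonal matrix of degrees and L = D - A. Computing the eigenvalues of L and sorting gives [0, 0.1981, 0.7530, 1.5550, 2.4450, 3.2470, 3.8019]. The Fiedler value lambda_2 = 0.1981 is strictly positive, so the graph is connected.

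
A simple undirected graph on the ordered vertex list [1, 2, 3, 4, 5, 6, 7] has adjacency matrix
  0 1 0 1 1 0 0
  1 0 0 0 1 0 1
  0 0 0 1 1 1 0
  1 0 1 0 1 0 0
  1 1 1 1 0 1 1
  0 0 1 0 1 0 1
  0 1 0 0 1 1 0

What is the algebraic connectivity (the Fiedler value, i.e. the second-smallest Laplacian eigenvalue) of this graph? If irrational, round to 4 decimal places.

2

With the vertex order [1, 2, 3, 4, 5, 6, 7], the degrees are [3, 3, 3, 3, 6, 3, 3], giving D = diag(3, 3, 3, 3, 6, 3, 3) and L = D - A. The smallest Laplacian eigenvalue is always 0. The next one, lambda_2 = 2, measures how hard the graph is to disconnect: larger values mean better connectivity. By the matrix-tree theorem the graph has (1/7) * product of the nonzero eigenvalues = 320 spanning trees. The largest eigenvalue, 7, is at most the vertex count 7.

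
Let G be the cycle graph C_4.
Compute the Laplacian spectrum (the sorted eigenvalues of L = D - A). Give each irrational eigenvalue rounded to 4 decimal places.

[0, 2, 2, 4]

The graph has 4 vertices and degree multiset [2, 2, 2, 2]; D is the diagonal matrix of degrees and L = D - A. Since every row of L sums to 0, the all-ones vector is in the kernel and 0 is an eigenvalue. The single zero eigenvalue shows the graph is connected. By the matrix-tree theorem the graph has (1/4) * product of the nonzero eigenvalues = 4 spanning trees.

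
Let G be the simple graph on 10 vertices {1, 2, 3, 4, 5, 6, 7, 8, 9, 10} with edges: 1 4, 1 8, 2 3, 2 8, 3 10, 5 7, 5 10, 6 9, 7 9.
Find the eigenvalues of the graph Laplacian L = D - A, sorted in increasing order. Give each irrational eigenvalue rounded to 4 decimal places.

Reading degrees in the order [1, 2, 3, 4, 5, 6, 7, 8, 9, 10] gives [2, 2, 2, 1, 2, 1, 2, 2, 2, 2]; set D = diag(2, 2, 2, 1, 2, 1, 2, 2, 2, 2) and form L = D - A. The multiplicity of 0 as a Laplacian eigenvalue equals the number of connected components. By the matrix-tree theorem the graph has (1/10) * product of the nonzero eigenvalues = 1 spanning tree. There is one zero in the spectrum, matching the 1 component.

[0, 0.0979, 0.3820, 0.8244, 1.3820, 2, 2.6180, 3.1756, 3.6180, 3.9021]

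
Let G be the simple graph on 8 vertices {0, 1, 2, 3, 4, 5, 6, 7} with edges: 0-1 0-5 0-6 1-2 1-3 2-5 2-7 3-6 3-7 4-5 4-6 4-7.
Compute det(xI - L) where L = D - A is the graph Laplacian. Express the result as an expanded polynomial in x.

x^8 - 24x^7 + 240x^6 - 1296x^5 + 4080x^4 - 7488x^3 + 7424x^2 - 3072x

Reading degrees in the order [0, 1, 2, 3, 4, 5, 6, 7] gives [3, 3, 3, 3, 3, 3, 3, 3]; set D = diag(3, 3, 3, 3, 3, 3, 3, 3) and form L = D - A. Computing det(xI - L) by cofactor expansion (or equivalently via sum-over-permutations) gives x^8 - 24x^7 + 240x^6 - 1296x^5 + 4080x^4 - 7488x^3 + 7424x^2 - 3072x. The coefficient of x^7 equals -trace(L) = -24, matching the sum of degrees. By the matrix-tree theorem the graph has (1/8) * product of the nonzero eigenvalues = 384 spanning trees. The largest eigenvalue, 6, is at most the vertex count 8.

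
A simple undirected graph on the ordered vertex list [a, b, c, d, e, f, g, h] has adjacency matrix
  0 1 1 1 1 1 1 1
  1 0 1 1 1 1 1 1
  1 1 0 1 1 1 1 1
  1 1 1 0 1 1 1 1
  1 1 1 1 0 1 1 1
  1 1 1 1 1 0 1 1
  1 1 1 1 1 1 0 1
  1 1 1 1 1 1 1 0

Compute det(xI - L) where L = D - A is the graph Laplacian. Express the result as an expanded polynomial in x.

Reading degrees in the order [a, b, c, d, e, f, g, h] gives [7, 7, 7, 7, 7, 7, 7, 7]; set D = diag(7, 7, 7, 7, 7, 7, 7, 7) and form L = D - A. L has integer entries, so p(x) = det(xI - L) has integer coefficients. Expanding the determinant yields x^8 - 56x^7 + 1344x^6 - 17920x^5 + 143360x^4 - 688128x^3 + 1835008x^2 - 2097152x. The coefficient of x^7 equals -trace(L) = -56, matching the sum of degrees. The eigenvalues sum to 56, which equals trace(L) = 2|E|. By the matrix-tree theorem the graph has (1/8) * product of the nonzero eigenvalues = 262144 spanning trees.

x^8 - 56x^7 + 1344x^6 - 17920x^5 + 143360x^4 - 688128x^3 + 1835008x^2 - 2097152x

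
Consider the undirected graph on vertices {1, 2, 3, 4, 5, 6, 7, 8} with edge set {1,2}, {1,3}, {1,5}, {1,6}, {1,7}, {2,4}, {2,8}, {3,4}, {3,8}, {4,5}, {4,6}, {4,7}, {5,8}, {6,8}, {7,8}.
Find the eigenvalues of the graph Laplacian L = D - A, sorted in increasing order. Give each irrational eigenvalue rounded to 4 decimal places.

[0, 3, 3, 3, 3, 5, 5, 8]

Each diagonal entry of L is the vertex degree and each off-diagonal entry is -1 where an edge is present, 0 otherwise; in the order [1, 2, 3, 4, 5, 6, 7, 8] the diagonal is [5, 3, 3, 5, 3, 3, 3, 5]. The multiplicity of 0 as a Laplacian eigenvalue equals the number of connected components. The single zero eigenvalue shows the graph is connected.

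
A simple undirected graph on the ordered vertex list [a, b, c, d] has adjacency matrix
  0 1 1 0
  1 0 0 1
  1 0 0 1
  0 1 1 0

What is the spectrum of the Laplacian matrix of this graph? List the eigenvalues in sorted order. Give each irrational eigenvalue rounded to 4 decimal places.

[0, 2, 2, 4]

Reading degrees in the order [a, b, c, d] gives [2, 2, 2, 2]; set D = diag(2, 2, 2, 2) and form L = D - A. Since every row of L sums to 0, the all-ones vector is in the kernel and 0 is an eigenvalue.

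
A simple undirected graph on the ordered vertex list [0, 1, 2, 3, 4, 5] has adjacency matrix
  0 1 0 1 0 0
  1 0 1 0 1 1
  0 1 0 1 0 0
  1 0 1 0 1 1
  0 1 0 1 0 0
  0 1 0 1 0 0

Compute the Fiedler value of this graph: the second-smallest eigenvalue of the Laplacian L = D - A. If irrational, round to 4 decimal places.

2

Each diagonal entry of L is the vertex degree and each off-diagonal entry is -1 where an edge is present, 0 otherwise; in the order [0, 1, 2, 3, 4, 5] the diagonal is [2, 4, 2, 4, 2, 2]. The smallest Laplacian eigenvalue is always 0. The next one, lambda_2 = 2, measures how hard the graph is to disconnect: larger values mean better connectivity. The eigenvalues sum to 16, which equals trace(L) = 2|E|.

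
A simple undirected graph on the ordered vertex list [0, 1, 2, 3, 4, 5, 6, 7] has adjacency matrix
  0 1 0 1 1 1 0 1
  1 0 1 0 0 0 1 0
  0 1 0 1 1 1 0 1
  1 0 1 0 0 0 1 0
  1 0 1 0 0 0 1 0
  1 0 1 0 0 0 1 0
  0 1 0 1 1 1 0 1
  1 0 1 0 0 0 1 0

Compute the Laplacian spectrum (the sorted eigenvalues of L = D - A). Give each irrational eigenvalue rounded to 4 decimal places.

Reading degrees in the order [0, 1, 2, 3, 4, 5, 6, 7] gives [5, 3, 5, 3, 3, 3, 5, 3]; set D = diag(5, 3, 5, 3, 3, 3, 5, 3) and form L = D - A. The multiplicity of 0 as a Laplacian eigenvalue equals the number of connected components. The single zero eigenvalue shows the graph is connected. The eigenvalues sum to 30, which equals trace(L) = 2|E|. The largest eigenvalue, 8, is at most the vertex count 8.

[0, 3, 3, 3, 3, 5, 5, 8]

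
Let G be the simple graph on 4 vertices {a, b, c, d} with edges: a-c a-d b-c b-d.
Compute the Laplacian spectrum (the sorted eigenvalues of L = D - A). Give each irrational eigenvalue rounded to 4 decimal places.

[0, 2, 2, 4]

With the vertex order [a, b, c, d], the degrees are [2, 2, 2, 2], giving D = diag(2, 2, 2, 2) and L = D - A. The multiplicity of 0 as a Laplacian eigenvalue equals the number of connected components.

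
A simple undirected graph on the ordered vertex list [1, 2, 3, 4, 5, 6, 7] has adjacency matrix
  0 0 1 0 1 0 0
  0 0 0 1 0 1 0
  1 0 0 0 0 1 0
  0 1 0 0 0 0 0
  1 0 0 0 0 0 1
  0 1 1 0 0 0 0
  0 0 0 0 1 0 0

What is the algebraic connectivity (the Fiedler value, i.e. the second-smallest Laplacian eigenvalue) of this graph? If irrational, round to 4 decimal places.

0.1981

With the vertex order [1, 2, 3, 4, 5, 6, 7], the degrees are [2, 2, 2, 1, 2, 2, 1], giving D = diag(2, 2, 2, 1, 2, 2, 1) and L = D - A. The smallest Laplacian eigenvalue is always 0. The next one, lambda_2 = 0.1981, measures how hard the graph is to disconnect: larger values mean better connectivity. The largest eigenvalue, 3.8019, is at most the vertex count 7. There is one zero in the spectrum, matching the 1 component.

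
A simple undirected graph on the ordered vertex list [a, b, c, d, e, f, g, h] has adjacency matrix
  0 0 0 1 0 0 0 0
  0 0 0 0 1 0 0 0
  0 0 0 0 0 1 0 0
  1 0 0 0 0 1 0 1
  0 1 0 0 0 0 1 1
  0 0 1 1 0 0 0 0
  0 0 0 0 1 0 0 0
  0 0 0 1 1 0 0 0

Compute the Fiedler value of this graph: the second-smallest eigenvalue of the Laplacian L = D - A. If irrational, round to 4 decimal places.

0.2137

With the vertex order [a, b, c, d, e, f, g, h], the degrees are [1, 1, 1, 3, 3, 2, 1, 2], giving D = diag(1, 1, 1, 3, 3, 2, 1, 2) and L = D - A. The sorted Laplacian eigenvalues are [0, 0.2137, 0.6177, 1, 1.4977, 2.3537, 3.8408, 4.4763]; the algebraic connectivity is the second entry, 0.2137. The largest eigenvalue, 4.4763, is at most the vertex count 8.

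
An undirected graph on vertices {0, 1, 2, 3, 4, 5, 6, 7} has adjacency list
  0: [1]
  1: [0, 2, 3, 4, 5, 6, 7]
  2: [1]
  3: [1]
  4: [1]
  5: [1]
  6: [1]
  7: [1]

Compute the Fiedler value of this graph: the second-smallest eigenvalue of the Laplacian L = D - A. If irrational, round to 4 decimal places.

Each diagonal entry of L is the vertex degree and each off-diagonal entry is -1 where an edge is present, 0 otherwise; in the order [0, 1, 2, 3, 4, 5, 6, 7] the diagonal is [1, 7, 1, 1, 1, 1, 1, 1]. The smallest Laplacian eigenvalue is always 0. The next one, lambda_2 = 1, measures how hard the graph is to disconnect: larger values mean better connectivity. By the matrix-tree theorem the graph has (1/8) * product of the nonzero eigenvalues = 1 spanning tree.

1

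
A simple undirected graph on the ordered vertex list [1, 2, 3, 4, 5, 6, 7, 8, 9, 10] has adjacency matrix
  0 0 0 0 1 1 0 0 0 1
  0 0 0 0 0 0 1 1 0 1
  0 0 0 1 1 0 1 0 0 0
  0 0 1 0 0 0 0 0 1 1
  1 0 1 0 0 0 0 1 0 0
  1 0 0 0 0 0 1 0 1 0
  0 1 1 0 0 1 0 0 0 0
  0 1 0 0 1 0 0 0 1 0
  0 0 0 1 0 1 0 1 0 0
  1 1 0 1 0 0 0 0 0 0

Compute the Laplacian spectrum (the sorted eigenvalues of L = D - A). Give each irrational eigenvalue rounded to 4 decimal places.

With the vertex order [1, 2, 3, 4, 5, 6, 7, 8, 9, 10], the degrees are [3, 3, 3, 3, 3, 3, 3, 3, 3, 3], giving D = diag(3, 3, 3, 3, 3, 3, 3, 3, 3, 3) and L = D - A. Diagonalising L (or applying a numerical eigensolver to the 10x10 matrix) gives the spectrum above. The largest eigenvalue, 5, is at most the vertex count 10.

[0, 2, 2, 2, 2, 2, 5, 5, 5, 5]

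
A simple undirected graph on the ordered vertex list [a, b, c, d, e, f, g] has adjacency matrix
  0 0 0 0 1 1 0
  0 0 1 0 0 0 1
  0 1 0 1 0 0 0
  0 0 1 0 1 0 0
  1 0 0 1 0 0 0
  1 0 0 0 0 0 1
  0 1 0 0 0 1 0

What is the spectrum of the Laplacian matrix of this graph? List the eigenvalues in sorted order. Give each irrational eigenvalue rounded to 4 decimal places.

[0, 0.7530, 0.7530, 2.4450, 2.4450, 3.8019, 3.8019]

With the vertex order [a, b, c, d, e, f, g], the degrees are [2, 2, 2, 2, 2, 2, 2], giving D = diag(2, 2, 2, 2, 2, 2, 2) and L = D - A. Diagonalising L (or applying a numerical eigensolver to the 7x7 matrix) gives the spectrum above.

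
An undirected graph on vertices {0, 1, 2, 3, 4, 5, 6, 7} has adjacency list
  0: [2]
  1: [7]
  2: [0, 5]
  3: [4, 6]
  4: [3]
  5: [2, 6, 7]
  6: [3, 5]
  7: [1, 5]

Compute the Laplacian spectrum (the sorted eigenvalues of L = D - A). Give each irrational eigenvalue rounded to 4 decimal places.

With the vertex order [0, 1, 2, 3, 4, 5, 6, 7], the degrees are [1, 1, 2, 2, 1, 3, 2, 2], giving D = diag(1, 1, 2, 2, 1, 3, 2, 2) and L = D - A. Diagonalising L (or applying a numerical eigensolver to the 8x8 matrix) gives the spectrum above. The single zero eigenvalue shows the graph is connected. By the matrix-tree theorem the graph has (1/8) * product of the nonzero eigenvalues = 1 spanning tree. There is one zero in the spectrum, matching the 1 component.

[0, 0.2434, 0.3820, 1.1798, 2, 2.6180, 3.1386, 4.4383]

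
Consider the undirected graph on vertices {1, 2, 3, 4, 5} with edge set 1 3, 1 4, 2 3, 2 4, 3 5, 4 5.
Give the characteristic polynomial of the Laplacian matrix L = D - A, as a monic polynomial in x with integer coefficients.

x^5 - 12x^4 + 51x^3 - 92x^2 + 60x

Each diagonal entry of L is the vertex degree and each off-diagonal entry is -1 where an edge is present, 0 otherwise; in the order [1, 2, 3, 4, 5] the diagonal is [2, 2, 3, 3, 2]. Computing det(xI - L) by cofactor expansion (or equivalently via sum-over-permutations) gives x^5 - 12x^4 + 51x^3 - 92x^2 + 60x. The constant term is 0 because L is singular (the all-ones vector lies in its kernel). There is one zero in the spectrum, matching the 1 component. By the matrix-tree theorem the graph has (1/5) * product of the nonzero eigenvalues = 12 spanning trees.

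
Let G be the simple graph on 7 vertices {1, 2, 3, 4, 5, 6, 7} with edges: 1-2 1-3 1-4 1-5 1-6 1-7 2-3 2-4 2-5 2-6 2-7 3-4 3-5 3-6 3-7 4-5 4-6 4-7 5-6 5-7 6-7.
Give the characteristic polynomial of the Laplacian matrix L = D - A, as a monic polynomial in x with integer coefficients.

Each diagonal entry of L is the vertex degree and each off-diagonal entry is -1 where an edge is present, 0 otherwise; in the order [1, 2, 3, 4, 5, 6, 7] the diagonal is [6, 6, 6, 6, 6, 6, 6]. L has integer entries, so p(x) = det(xI - L) has integer coefficients. Expanding the determinant yields x^7 - 42x^6 + 735x^5 - 6860x^4 + 36015x^3 - 100842x^2 + 117649x. The coefficient of x^6 equals -trace(L) = -42, matching the sum of degrees.

x^7 - 42x^6 + 735x^5 - 6860x^4 + 36015x^3 - 100842x^2 + 117649x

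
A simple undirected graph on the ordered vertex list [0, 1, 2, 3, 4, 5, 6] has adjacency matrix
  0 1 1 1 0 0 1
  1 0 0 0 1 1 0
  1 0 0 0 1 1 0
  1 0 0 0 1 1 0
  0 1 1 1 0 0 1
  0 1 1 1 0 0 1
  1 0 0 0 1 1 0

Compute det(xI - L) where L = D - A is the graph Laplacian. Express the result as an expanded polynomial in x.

With the vertex order [0, 1, 2, 3, 4, 5, 6], the degrees are [4, 3, 3, 3, 4, 4, 3], giving D = diag(4, 3, 3, 3, 4, 4, 3) and L = D - A. The eigenvalues of L are [0, 3, 3, 3, 4, 4, 7]; the characteristic polynomial is the product of (x - lambda_i), which multiplies out to x^7 - 24x^6 + 234x^5 - 1192x^4 + 3357x^3 - 4968x^2 + 3024x. Since p(0) = det(-L) = 0, x divides p(x). There is one zero in the spectrum, matching the 1 component.

x^7 - 24x^6 + 234x^5 - 1192x^4 + 3357x^3 - 4968x^2 + 3024x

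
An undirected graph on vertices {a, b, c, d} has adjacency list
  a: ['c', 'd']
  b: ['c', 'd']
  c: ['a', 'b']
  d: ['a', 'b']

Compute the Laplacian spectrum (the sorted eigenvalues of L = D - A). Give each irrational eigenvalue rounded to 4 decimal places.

With the vertex order [a, b, c, d], the degrees are [2, 2, 2, 2], giving D = diag(2, 2, 2, 2) and L = D - A. Since every row of L sums to 0, the all-ones vector is in the kernel and 0 is an eigenvalue. The single zero eigenvalue shows the graph is connected. The eigenvalues sum to 8, which equals trace(L) = 2|E|.

[0, 2, 2, 4]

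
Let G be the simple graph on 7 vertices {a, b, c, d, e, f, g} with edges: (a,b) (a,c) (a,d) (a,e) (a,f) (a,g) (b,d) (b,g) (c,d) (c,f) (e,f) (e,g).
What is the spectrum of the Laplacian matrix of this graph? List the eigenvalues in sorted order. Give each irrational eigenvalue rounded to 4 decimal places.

[0, 2, 2, 4, 4, 5, 7]

With the vertex order [a, b, c, d, e, f, g], the degrees are [6, 3, 3, 3, 3, 3, 3], giving D = diag(6, 3, 3, 3, 3, 3, 3) and L = D - A. Diagonalising L (or applying a numerical eigensolver to the 7x7 matrix) gives the spectrum above. There is one zero in the spectrum, matching the 1 component. By the matrix-tree theorem the graph has (1/7) * product of the nonzero eigenvalues = 320 spanning trees.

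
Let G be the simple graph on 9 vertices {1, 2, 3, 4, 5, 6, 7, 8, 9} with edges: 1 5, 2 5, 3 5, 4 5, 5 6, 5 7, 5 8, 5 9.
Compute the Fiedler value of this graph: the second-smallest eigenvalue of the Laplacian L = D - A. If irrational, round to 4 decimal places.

With the vertex order [1, 2, 3, 4, 5, 6, 7, 8, 9], the degrees are [1, 1, 1, 1, 8, 1, 1, 1, 1], giving D = diag(1, 1, 1, 1, 8, 1, 1, 1, 1) and L = D - A. Computing the eigenvalues of L and sorting gives [0, 1, 1, 1, 1, 1, 1, 1, 9]. The Fiedler value lambda_2 = 1 is strictly positive, so the graph is connected. There is one zero in the spectrum, matching the 1 component.

1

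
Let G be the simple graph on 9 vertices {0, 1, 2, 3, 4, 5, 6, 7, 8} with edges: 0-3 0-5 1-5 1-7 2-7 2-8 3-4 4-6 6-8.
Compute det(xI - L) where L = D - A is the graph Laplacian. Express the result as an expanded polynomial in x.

Reading degrees in the order [0, 1, 2, 3, 4, 5, 6, 7, 8] gives [2, 2, 2, 2, 2, 2, 2, 2, 2]; set D = diag(2, 2, 2, 2, 2, 2, 2, 2, 2) and form L = D - A. L has integer entries, so p(x) = det(xI - L) has integer coefficients. Expanding the determinant yields x^9 - 18x^8 + 135x^7 - 546x^6 + 1287x^5 - 1782x^4 + 1386x^3 - 540x^2 + 81x. Since p(0) = det(-L) = 0, x divides p(x). The largest eigenvalue, 3.8794, is at most the vertex count 9.

x^9 - 18x^8 + 135x^7 - 546x^6 + 1287x^5 - 1782x^4 + 1386x^3 - 540x^2 + 81x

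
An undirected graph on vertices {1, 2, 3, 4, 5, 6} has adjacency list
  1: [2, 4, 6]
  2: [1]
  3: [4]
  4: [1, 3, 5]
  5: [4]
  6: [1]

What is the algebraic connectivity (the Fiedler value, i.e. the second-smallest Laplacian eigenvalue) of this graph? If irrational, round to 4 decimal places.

0.4384

Reading degrees in the order [1, 2, 3, 4, 5, 6] gives [3, 1, 1, 3, 1, 1]; set D = diag(3, 1, 1, 3, 1, 1) and form L = D - A. The smallest Laplacian eigenvalue is always 0. The next one, lambda_2 = 0.4384, measures how hard the graph is to disconnect: larger values mean better connectivity. By the matrix-tree theorem the graph has (1/6) * product of the nonzero eigenvalues = 1 spanning tree.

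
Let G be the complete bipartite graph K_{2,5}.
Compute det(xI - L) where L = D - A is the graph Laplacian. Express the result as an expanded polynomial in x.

x^7 - 20x^6 + 155x^5 - 600x^4 + 1240x^3 - 1312x^2 + 560x

The graph has 7 vertices and degree multiset [5, 5, 2, 2, 2, 2, 2]; D is the diagonal matrix of degrees and L = D - A. Computing det(xI - L) by cofactor expansion (or equivalently via sum-over-permutations) gives x^7 - 20x^6 + 155x^5 - 600x^4 + 1240x^3 - 1312x^2 + 560x. The constant term is 0 because L is singular (the all-ones vector lies in its kernel). By the matrix-tree theorem the graph has (1/7) * product of the nonzero eigenvalues = 80 spanning trees. There is one zero in the spectrum, matching the 1 component.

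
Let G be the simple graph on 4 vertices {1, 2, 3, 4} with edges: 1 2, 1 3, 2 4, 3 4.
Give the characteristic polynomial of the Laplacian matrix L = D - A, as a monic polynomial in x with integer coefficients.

x^4 - 8x^3 + 20x^2 - 16x

Reading degrees in the order [1, 2, 3, 4] gives [2, 2, 2, 2]; set D = diag(2, 2, 2, 2) and form L = D - A. The eigenvalues of L are [0, 2, 2, 4]; the characteristic polynomial is the product of (x - lambda_i), which multiplies out to x^4 - 8x^3 + 20x^2 - 16x. The coefficient of x^3 equals -trace(L) = -8, matching the sum of degrees. The eigenvalues sum to 8, which equals trace(L) = 2|E|.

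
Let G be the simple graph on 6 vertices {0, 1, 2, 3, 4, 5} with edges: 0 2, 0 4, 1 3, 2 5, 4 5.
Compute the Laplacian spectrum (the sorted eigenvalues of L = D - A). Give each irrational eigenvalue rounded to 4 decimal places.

Each diagonal entry of L is the vertex degree and each off-diagonal entry is -1 where an edge is present, 0 otherwise; in the order [0, 1, 2, 3, 4, 5] the diagonal is [2, 1, 2, 1, 2, 2]. Diagonalising L (or applying a numerical eigensolver to the 6x6 matrix) gives the spectrum above. The 2 zero eigenvalues correspond to the 2 connected components. The eigenvalues sum to 10, which equals trace(L) = 2|E|.

[0, 0, 2, 2, 2, 4]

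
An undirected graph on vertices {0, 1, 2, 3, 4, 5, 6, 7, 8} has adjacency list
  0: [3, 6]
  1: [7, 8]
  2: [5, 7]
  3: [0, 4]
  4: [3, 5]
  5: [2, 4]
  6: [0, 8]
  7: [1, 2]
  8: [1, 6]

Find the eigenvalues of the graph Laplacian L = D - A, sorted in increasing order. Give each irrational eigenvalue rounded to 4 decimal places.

Each diagonal entry of L is the vertex degree and each off-diagonal entry is -1 where an edge is present, 0 otherwise; in the order [0, 1, 2, 3, 4, 5, 6, 7, 8] the diagonal is [2, 2, 2, 2, 2, 2, 2, 2, 2]. Diagonalising L (or applying a numerical eigensolver to the 9x9 matrix) gives the spectrum above. The eigenvalues sum to 18, which equals trace(L) = 2|E|.

[0, 0.4679, 0.4679, 1.6527, 1.6527, 3, 3, 3.8794, 3.8794]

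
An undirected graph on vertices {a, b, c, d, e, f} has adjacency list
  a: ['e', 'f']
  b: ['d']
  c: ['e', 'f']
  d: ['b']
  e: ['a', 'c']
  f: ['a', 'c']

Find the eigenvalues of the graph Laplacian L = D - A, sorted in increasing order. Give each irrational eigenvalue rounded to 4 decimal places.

[0, 0, 2, 2, 2, 4]

Reading degrees in the order [a, b, c, d, e, f] gives [2, 1, 2, 1, 2, 2]; set D = diag(2, 1, 2, 1, 2, 2) and form L = D - A. Diagonalising L (or applying a numerical eigensolver to the 6x6 matrix) gives the spectrum above. The 2 zero eigenvalues correspond to the 2 connected components. The eigenvalues sum to 10, which equals trace(L) = 2|E|.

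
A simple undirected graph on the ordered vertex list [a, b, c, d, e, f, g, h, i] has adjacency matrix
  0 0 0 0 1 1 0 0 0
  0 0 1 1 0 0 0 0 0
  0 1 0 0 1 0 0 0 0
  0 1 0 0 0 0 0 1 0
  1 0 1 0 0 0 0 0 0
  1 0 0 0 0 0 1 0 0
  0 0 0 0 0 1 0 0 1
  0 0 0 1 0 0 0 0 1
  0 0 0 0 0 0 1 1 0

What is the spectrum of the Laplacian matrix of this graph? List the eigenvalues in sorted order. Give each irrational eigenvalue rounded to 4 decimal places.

Reading degrees in the order [a, b, c, d, e, f, g, h, i] gives [2, 2, 2, 2, 2, 2, 2, 2, 2]; set D = diag(2, 2, 2, 2, 2, 2, 2, 2, 2) and form L = D - A. The multiplicity of 0 as a Laplacian eigenvalue equals the number of connected components. The single zero eigenvalue shows the graph is connected. There is one zero in the spectrum, matching the 1 component.

[0, 0.4679, 0.4679, 1.6527, 1.6527, 3, 3, 3.8794, 3.8794]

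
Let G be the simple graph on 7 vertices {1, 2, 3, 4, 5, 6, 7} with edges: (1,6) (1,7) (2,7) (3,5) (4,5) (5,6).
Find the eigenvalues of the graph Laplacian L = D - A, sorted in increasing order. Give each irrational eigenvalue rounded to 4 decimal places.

[0, 0.2254, 1, 1, 2.1859, 3.3604, 4.2283]

Each diagonal entry of L is the vertex degree and each off-diagonal entry is -1 where an edge is present, 0 otherwise; in the order [1, 2, 3, 4, 5, 6, 7] the diagonal is [2, 1, 1, 1, 3, 2, 2]. The multiplicity of 0 as a Laplacian eigenvalue equals the number of connected components. There is one zero in the spectrum, matching the 1 component.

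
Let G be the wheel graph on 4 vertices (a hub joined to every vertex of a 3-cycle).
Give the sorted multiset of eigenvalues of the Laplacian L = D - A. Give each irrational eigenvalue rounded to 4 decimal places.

[0, 4, 4, 4]

The graph has 4 vertices and degree multiset [3, 3, 3, 3]; D is the diagonal matrix of degrees and L = D - A. Since every row of L sums to 0, the all-ones vector is in the kernel and 0 is an eigenvalue. The eigenvalues sum to 12, which equals trace(L) = 2|E|.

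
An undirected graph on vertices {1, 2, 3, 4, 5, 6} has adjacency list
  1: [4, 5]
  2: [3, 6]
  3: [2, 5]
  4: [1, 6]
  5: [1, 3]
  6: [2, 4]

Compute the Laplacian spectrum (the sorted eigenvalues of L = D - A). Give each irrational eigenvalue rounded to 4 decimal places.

[0, 1, 1, 3, 3, 4]

Each diagonal entry of L is the vertex degree and each off-diagonal entry is -1 where an edge is present, 0 otherwise; in the order [1, 2, 3, 4, 5, 6] the diagonal is [2, 2, 2, 2, 2, 2]. L is symmetric positive semidefinite, so every eigenvalue is real and nonnegative. The single zero eigenvalue shows the graph is connected. There is one zero in the spectrum, matching the 1 component.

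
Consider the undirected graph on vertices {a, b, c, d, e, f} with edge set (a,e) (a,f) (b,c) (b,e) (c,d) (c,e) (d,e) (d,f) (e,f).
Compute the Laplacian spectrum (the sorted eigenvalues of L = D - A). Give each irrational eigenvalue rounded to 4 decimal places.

Each diagonal entry of L is the vertex degree and each off-diagonal entry is -1 where an edge is present, 0 otherwise; in the order [a, b, c, d, e, f] the diagonal is [2, 2, 3, 3, 5, 3]. Diagonalising L (or applying a numerical eigensolver to the 6x6 matrix) gives the spectrum above. There is one zero in the spectrum, matching the 1 component.

[0, 1.3820, 2.3820, 3.6180, 4.6180, 6]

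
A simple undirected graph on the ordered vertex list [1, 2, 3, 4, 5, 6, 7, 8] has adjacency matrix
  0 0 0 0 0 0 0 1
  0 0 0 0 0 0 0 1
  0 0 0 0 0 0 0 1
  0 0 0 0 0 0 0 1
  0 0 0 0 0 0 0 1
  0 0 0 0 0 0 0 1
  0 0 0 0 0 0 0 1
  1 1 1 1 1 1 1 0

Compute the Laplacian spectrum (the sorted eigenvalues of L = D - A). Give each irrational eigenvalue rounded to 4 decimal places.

[0, 1, 1, 1, 1, 1, 1, 8]

Each diagonal entry of L is the vertex degree and each off-diagonal entry is -1 where an edge is present, 0 otherwise; in the order [1, 2, 3, 4, 5, 6, 7, 8] the diagonal is [1, 1, 1, 1, 1, 1, 1, 7]. The multiplicity of 0 as a Laplacian eigenvalue equals the number of connected components. The largest eigenvalue, 8, is at most the vertex count 8.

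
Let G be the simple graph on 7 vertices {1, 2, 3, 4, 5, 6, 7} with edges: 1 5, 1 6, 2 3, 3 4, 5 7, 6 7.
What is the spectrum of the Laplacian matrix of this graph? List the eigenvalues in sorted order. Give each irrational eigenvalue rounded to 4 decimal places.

Each diagonal entry of L is the vertex degree and each off-diagonal entry is -1 where an edge is present, 0 otherwise; in the order [1, 2, 3, 4, 5, 6, 7] the diagonal is [2, 1, 2, 1, 2, 2, 2]. Since every row of L sums to 0, the all-ones vector is in the kernel and 0 is an eigenvalue. The 2 zero eigenvalues correspond to the 2 connected components.

[0, 0, 1, 2, 2, 3, 4]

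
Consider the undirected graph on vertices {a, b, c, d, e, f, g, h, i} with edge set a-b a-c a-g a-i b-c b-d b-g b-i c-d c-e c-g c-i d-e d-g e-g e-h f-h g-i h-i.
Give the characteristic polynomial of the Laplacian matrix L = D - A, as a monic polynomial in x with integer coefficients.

Reading degrees in the order [a, b, c, d, e, f, g, h, i] gives [4, 5, 6, 4, 4, 1, 6, 3, 5]; set D = diag(4, 5, 6, 4, 4, 1, 6, 3, 5) and form L = D - A. L has integer entries, so p(x) = det(xI - L) has integer coefficients. Expanding the determinant yields x^9 - 38x^8 + 613x^7 - 5452x^6 + 29010x^5 - 93450x^4 + 174494x^3 - 166132x^2 + 55818x. The constant term is 0 because L is singular (the all-ones vector lies in its kernel). The largest eigenvalue, 7.2835, is at most the vertex count 9.

x^9 - 38x^8 + 613x^7 - 5452x^6 + 29010x^5 - 93450x^4 + 174494x^3 - 166132x^2 + 55818x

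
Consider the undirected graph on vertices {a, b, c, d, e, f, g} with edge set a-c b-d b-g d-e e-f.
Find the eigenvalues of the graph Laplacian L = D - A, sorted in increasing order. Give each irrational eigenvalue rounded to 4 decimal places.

[0, 0, 0.3820, 1.3820, 2, 2.6180, 3.6180]

Reading degrees in the order [a, b, c, d, e, f, g] gives [1, 2, 1, 2, 2, 1, 1]; set D = diag(1, 2, 1, 2, 2, 1, 1) and form L = D - A. The multiplicity of 0 as a Laplacian eigenvalue equals the number of connected components. The 2 zero eigenvalues correspond to the 2 connected components. The largest eigenvalue, 3.6180, is at most the vertex count 7. There are 2 zeros in the spectrum, matching the 2 components.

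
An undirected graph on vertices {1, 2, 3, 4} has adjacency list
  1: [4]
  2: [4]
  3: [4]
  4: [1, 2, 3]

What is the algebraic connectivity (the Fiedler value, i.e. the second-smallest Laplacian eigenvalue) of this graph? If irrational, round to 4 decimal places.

1

Each diagonal entry of L is the vertex degree and each off-diagonal entry is -1 where an edge is present, 0 otherwise; in the order [1, 2, 3, 4] the diagonal is [1, 1, 1, 3]. The smallest Laplacian eigenvalue is always 0. The next one, lambda_2 = 1, measures how hard the graph is to disconnect: larger values mean better connectivity. There is one zero in the spectrum, matching the 1 component.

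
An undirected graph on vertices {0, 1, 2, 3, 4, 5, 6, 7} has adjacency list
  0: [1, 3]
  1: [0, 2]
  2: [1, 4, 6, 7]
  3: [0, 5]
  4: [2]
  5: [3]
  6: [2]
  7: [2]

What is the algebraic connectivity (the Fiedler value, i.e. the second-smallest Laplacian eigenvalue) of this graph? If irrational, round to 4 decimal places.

0.2023

With the vertex order [0, 1, 2, 3, 4, 5, 6, 7], the degrees are [2, 2, 4, 2, 1, 1, 1, 1], giving D = diag(2, 2, 4, 2, 1, 1, 1, 1) and L = D - A. Computing the eigenvalues of L and sorting gives [0, 0.2023, 1, 1, 1, 2.2472, 3.4527, 5.0979]. The Fiedler value lambda_2 = 0.2023 is strictly positive, so the graph is connected. The largest eigenvalue, 5.0979, is at most the vertex count 8.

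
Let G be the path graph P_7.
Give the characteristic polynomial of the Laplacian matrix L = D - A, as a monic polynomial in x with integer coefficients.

The graph has 7 vertices and degree multiset [2, 2, 2, 2, 2, 1, 1]; D is the diagonal matrix of degrees and L = D - A. L has integer entries, so p(x) = det(xI - L) has integer coefficients. Expanding the determinant yields x^7 - 12x^6 + 55x^5 - 120x^4 + 126x^3 - 56x^2 + 7x. Since p(0) = det(-L) = 0, x divides p(x). The eigenvalues sum to 12, which equals trace(L) = 2|E|. There is one zero in the spectrum, matching the 1 component.

x^7 - 12x^6 + 55x^5 - 120x^4 + 126x^3 - 56x^2 + 7x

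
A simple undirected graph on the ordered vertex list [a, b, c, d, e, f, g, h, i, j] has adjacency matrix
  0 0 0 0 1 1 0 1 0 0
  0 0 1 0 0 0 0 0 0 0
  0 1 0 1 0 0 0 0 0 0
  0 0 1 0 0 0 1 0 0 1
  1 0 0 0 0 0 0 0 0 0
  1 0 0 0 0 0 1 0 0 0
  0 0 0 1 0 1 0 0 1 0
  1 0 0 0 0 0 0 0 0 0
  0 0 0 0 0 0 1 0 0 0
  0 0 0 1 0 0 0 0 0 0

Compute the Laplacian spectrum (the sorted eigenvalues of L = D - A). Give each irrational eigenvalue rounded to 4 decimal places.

[0, 0.1535, 0.4616, 0.7026, 1, 1.5019, 2.1589, 3.2036, 4.0827, 4.7351]

Reading degrees in the order [a, b, c, d, e, f, g, h, i, j] gives [3, 1, 2, 3, 1, 2, 3, 1, 1, 1]; set D = diag(3, 1, 2, 3, 1, 2, 3, 1, 1, 1) and form L = D - A. L is symmetric positive semidefinite, so every eigenvalue is real and nonnegative. The single zero eigenvalue shows the graph is connected. By the matrix-tree theorem the graph has (1/10) * product of the nonzero eigenvalues = 1 spanning tree.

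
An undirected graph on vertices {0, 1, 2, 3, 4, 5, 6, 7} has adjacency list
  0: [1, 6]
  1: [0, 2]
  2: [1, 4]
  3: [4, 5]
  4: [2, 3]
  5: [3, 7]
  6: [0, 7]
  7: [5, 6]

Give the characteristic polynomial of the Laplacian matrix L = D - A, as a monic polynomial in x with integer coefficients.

x^8 - 16x^7 + 104x^6 - 352x^5 + 660x^4 - 672x^3 + 336x^2 - 64x

With the vertex order [0, 1, 2, 3, 4, 5, 6, 7], the degrees are [2, 2, 2, 2, 2, 2, 2, 2], giving D = diag(2, 2, 2, 2, 2, 2, 2, 2) and L = D - A. Computing det(xI - L) by cofactor expansion (or equivalently via sum-over-permutations) gives x^8 - 16x^7 + 104x^6 - 352x^5 + 660x^4 - 672x^3 + 336x^2 - 64x. The coefficient of x^7 equals -trace(L) = -16, matching the sum of degrees. There is one zero in the spectrum, matching the 1 component. The eigenvalues sum to 16, which equals trace(L) = 2|E|.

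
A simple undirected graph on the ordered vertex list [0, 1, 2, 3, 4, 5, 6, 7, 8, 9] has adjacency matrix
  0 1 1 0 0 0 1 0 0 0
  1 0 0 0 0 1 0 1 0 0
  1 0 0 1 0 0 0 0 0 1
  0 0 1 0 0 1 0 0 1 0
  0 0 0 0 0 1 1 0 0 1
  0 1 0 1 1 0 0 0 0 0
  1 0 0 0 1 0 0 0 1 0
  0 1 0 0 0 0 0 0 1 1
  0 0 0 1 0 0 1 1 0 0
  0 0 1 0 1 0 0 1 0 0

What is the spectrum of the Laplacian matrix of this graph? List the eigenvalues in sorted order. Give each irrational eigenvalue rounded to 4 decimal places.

Reading degrees in the order [0, 1, 2, 3, 4, 5, 6, 7, 8, 9] gives [3, 3, 3, 3, 3, 3, 3, 3, 3, 3]; set D = diag(3, 3, 3, 3, 3, 3, 3, 3, 3, 3) and form L = D - A. Since every row of L sums to 0, the all-ones vector is in the kernel and 0 is an eigenvalue. The largest eigenvalue, 5, is at most the vertex count 10.

[0, 2, 2, 2, 2, 2, 5, 5, 5, 5]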